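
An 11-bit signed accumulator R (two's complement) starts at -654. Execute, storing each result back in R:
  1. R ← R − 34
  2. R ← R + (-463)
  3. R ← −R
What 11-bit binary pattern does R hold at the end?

10001111111

Start: R = -654 = 10101110010.
R = -654 − 34 = -688 = 10101010000
R = -688 + (-463) = -1151; wraps to 897 = 01110000001
R = −(897) = -897 = 10001111111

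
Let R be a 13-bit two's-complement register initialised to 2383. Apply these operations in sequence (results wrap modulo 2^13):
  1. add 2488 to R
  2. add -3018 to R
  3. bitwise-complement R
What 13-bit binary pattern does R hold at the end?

Start: R = 2383 = 0100101001111.
R = 2383 + 2488 = 4871; wraps to -3321 = 1001100000111
R = -3321 + (-3018) = -6339; wraps to 1853 = 0011100111101
R = NOT 0011100111101 = 1100011000010 = -1854

1100011000010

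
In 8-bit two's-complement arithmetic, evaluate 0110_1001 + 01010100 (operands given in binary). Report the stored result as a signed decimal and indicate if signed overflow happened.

0110_1001 → 01101001 = 105 (signed)
01010100 = 84 (signed)
  01101001
+ 01010100
= 10111101
Result 10111101: MSB = 1 → 189 − 256 = -67.
Both addends are non-negative but the stored result is negative: signed overflow. The true value 105 + 84 = 189 lies outside [-128, 127].

-67; overflow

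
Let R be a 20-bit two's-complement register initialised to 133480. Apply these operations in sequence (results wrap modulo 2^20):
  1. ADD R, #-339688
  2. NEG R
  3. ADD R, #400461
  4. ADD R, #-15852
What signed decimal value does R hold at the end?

-457759

Start: R = 133480 = 00100000100101101000.
R = 133480 + (-339688) = -206208 = 11001101101010000000
R = −(-206208) = 206208 = 00110010010110000000
R = 206208 + 400461 = 606669; wraps to -441907 = 10010100000111001101
R = -441907 + (-15852) = -457759 = 10010000001111100001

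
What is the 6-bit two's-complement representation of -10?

|-10| = 10 = 001010 in 6 bits.
Invert the bits: 110101. Add 1: 110110.

110110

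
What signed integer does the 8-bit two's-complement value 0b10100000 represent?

-96

MSB is 1, so the value is negative.
Unsigned reading: 160. Subtract 2^8 = 256: 160 − 256 = -96.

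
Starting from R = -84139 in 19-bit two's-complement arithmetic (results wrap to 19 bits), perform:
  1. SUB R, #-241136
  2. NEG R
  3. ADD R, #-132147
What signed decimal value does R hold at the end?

Start: R = -84139 = 1101011011101010101.
R = -84139 − (-241136) = 156997 = 0100110010101000101
R = −(156997) = -156997 = 1011001101010111011
R = -156997 + (-132147) = -289144; wraps to 235144 = 0111001011010001000

235144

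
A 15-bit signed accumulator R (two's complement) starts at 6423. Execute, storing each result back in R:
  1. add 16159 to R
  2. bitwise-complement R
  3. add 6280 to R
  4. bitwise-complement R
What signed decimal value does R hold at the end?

Start: R = 6423 = 001100100010111.
R = 6423 + 16159 = 22582; wraps to -10186 = 101100000110110
R = NOT 101100000110110 = 010011111001001 = 10185
R = 10185 + 6280 = 16465; wraps to -16303 = 100000001010001
R = NOT 100000001010001 = 011111110101110 = 16302

16302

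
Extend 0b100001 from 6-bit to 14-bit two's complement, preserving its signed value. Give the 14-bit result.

11111111100001

MSB of 100001 is 1; replicate it into the new high bits.
11111111|100001 → 11111111100001 (still -31).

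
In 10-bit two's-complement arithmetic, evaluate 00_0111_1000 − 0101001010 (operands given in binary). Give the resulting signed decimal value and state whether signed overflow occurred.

00_0111_1000 → 0001111000 = 120 (signed)
0101001010 = 330 (signed)
Subtract via negate-and-add: invert 0101001010 + 1 = 1010110110 (i.e. -330).
  0001111000
+ 1010110110
= 1100101110
Result 1100101110: MSB = 1 → 814 − 1024 = -210.
Addends (after negating the subtrahend) have opposite signs, so signed overflow cannot occur.

-210; no overflow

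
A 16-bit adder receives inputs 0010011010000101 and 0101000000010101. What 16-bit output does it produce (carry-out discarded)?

  0010011010000101
+ 0101000000010101
= 0111011010011010

0111011010011010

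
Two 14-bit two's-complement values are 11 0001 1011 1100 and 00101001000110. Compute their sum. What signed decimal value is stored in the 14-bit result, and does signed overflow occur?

-1022; no overflow

11 0001 1011 1100 → 11000110111100 = -3652 (signed)
00101001000110 = 2630 (signed)
  11000110111100
+ 00101001000110
= 11110000000010
Result 11110000000010: MSB = 1 → 15362 − 16384 = -1022.
Addends have opposite signs, so signed overflow cannot occur.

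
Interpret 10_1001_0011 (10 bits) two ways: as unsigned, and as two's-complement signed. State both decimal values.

Unsigned: 1010010011 = 659.
Signed: MSB=1 → 659 − 1024 = -365.

unsigned = 659, signed = -365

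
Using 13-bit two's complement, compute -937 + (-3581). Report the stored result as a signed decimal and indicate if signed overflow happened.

-937 → 1110001010111
-3581 → 1001000000011
  1110001010111
+ 1001000000011
= 0111001011010  (discard carry-out 1)
Result 0111001011010: MSB = 0 → value 3674.
Both addends are negative but the stored result is non-negative: signed overflow. The true value -937 + (-3581) = -4518 lies outside [-4096, 4095].

3674; overflow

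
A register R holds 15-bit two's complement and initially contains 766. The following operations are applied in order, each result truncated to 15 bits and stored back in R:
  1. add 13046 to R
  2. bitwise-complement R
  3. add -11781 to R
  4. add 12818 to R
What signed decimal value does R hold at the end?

-12776

Start: R = 766 = 000001011111110.
R = 766 + 13046 = 13812 = 011010111110100
R = NOT 011010111110100 = 100101000001011 = -13813
R = -13813 + (-11781) = -25594; wraps to 7174 = 001110000000110
R = 7174 + 12818 = 19992; wraps to -12776 = 100111000011000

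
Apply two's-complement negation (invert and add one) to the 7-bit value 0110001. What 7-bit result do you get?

Invert: 1001110. Add 1: 1001111.

1001111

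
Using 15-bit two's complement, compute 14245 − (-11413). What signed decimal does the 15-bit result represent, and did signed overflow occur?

-7110; overflow

14245 → 011011110100101
-11413 → 101001101101011
Subtract via negate-and-add: invert 101001101101011 + 1 = 010110010010101 (i.e. 11413).
  011011110100101
+ 010110010010101
= 110010000111010
Result 110010000111010: MSB = 1 → 25658 − 32768 = -7110.
Both addends (after negating the subtrahend) are non-negative but the stored result is negative: signed overflow. The true value 14245 − (-11413) = 25658 lies outside [-16384, 16383].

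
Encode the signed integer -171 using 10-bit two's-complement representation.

1101010101

|-171| = 171 = 0010101011 in 10 bits.
Invert the bits: 1101010100. Add 1: 1101010101.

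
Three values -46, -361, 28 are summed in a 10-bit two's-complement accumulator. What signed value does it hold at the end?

-379

-46 + (-361) = -407 (1001101001)
-407 + 28 = -379 (1010000101)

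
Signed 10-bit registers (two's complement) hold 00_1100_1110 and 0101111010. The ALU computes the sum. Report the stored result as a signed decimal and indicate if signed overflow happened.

00_1100_1110 → 0011001110 = 206 (signed)
0101111010 = 378 (signed)
  0011001110
+ 0101111010
= 1001001000
Result 1001001000: MSB = 1 → 584 − 1024 = -440.
Both addends are non-negative but the stored result is negative: signed overflow. The true value 206 + 378 = 584 lies outside [-512, 511].

-440; overflow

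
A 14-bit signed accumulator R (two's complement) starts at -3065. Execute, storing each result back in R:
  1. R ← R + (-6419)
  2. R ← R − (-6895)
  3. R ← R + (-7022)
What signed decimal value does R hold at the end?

6773

Start: R = -3065 = 11010000000111.
R = -3065 + (-6419) = -9484; wraps to 6900 = 01101011110100
R = 6900 − (-6895) = 13795; wraps to -2589 = 11010111100011
R = -2589 + (-7022) = -9611; wraps to 6773 = 01101001110101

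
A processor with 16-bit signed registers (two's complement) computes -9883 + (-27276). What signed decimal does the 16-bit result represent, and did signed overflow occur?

-9883 → 1101100101100101
-27276 → 1001010101110100
  1101100101100101
+ 1001010101110100
= 0110111011011001  (discard carry-out 1)
Result 0110111011011001: MSB = 0 → value 28377.
Both addends are negative but the stored result is non-negative: signed overflow. The true value -9883 + (-27276) = -37159 lies outside [-32768, 32767].

28377; overflow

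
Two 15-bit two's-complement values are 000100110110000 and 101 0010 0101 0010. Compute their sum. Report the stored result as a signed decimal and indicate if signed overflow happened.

-9214; no overflow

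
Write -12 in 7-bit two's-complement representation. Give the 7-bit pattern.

1110100

|-12| = 12 = 0001100 in 7 bits.
Invert the bits: 1110011. Add 1: 1110100.
Check: 1110100 reads as 116 − 128 = -12.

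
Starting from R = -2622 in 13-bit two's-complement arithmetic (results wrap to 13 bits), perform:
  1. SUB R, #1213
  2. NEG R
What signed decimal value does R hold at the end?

3835

Start: R = -2622 = 1010111000010.
R = -2622 − 1213 = -3835 = 1000100000101
R = −(-3835) = 3835 = 0111011111011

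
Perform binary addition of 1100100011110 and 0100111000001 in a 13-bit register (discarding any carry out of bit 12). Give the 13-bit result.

0001011011111

  1100100011110
+ 0100111000001
= 0001011011111  (discard carry-out 1)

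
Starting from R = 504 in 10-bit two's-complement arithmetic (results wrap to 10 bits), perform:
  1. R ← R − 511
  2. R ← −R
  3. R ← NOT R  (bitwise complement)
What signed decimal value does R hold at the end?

-8

Start: R = 504 = 0111111000.
R = 504 − 511 = -7 = 1111111001
R = −(-7) = 7 = 0000000111
R = NOT 0000000111 = 1111111000 = -8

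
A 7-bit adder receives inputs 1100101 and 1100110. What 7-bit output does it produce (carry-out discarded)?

1001011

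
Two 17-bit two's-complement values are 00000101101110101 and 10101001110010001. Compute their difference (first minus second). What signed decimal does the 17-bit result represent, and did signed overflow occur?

47076; no overflow

00000101101110101 = 2933 (signed)
10101001110010001 = -44143 (signed)
Subtract via negate-and-add: invert 10101001110010001 + 1 = 01010110001101111 (i.e. 44143).
  00000101101110101
+ 01010110001101111
= 01011011111100100
Result 01011011111100100: MSB = 0 → value 47076.
Both addends (after negating the subtrahend) are non-negative and so is the stored result: no signed overflow.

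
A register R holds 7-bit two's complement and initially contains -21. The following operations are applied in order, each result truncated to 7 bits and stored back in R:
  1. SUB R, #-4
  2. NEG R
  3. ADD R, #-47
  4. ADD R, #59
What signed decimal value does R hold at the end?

Start: R = -21 = 1101011.
R = -21 − (-4) = -17 = 1101111
R = −(-17) = 17 = 0010001
R = 17 + (-47) = -30 = 1100010
R = -30 + 59 = 29 = 0011101

29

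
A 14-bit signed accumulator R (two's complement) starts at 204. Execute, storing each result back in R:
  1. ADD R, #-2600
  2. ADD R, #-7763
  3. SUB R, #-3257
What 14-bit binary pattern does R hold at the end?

10010100001010

Start: R = 204 = 00000011001100.
R = 204 + (-2600) = -2396 = 11011010100100
R = -2396 + (-7763) = -10159; wraps to 6225 = 01100001010001
R = 6225 − (-3257) = 9482; wraps to -6902 = 10010100001010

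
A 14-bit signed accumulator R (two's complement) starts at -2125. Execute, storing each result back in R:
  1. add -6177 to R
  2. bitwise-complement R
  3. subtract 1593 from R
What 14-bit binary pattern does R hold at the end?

01101000110100

Start: R = -2125 = 11011110110011.
R = -2125 + (-6177) = -8302; wraps to 8082 = 01111110010010
R = NOT 01111110010010 = 10000001101101 = -8083
R = -8083 − 1593 = -9676; wraps to 6708 = 01101000110100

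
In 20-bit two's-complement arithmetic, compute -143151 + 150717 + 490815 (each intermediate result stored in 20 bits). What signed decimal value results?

498381

-143151 + 150717 = 7566 (00000001110110001110)
7566 + 490815 = 498381 (01111001101011001101)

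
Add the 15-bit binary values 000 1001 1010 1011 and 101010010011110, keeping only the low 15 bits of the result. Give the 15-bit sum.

  000100110101011
+ 101010010011110
= 101111001001001

101111001001001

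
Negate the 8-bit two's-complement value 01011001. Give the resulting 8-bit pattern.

10100111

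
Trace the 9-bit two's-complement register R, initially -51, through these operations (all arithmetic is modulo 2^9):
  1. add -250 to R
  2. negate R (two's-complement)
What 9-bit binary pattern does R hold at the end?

100101101

Start: R = -51 = 111001101.
R = -51 + (-250) = -301; wraps to 211 = 011010011
R = −(211) = -211 = 100101101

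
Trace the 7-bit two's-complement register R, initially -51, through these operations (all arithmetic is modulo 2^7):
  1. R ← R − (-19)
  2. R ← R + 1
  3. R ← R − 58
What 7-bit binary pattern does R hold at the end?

Start: R = -51 = 1001101.
R = -51 − (-19) = -32 = 1100000
R = -32 + 1 = -31 = 1100001
R = -31 − 58 = -89; wraps to 39 = 0100111

0100111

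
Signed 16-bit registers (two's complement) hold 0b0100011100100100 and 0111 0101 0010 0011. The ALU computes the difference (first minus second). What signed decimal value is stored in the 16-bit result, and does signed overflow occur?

0b0100011100100100 → 0100011100100100 = 18212 (signed)
0111 0101 0010 0011 → 0111010100100011 = 29987 (signed)
Subtract via negate-and-add: invert 0111010100100011 + 1 = 1000101011011101 (i.e. -29987).
  0100011100100100
+ 1000101011011101
= 1101001000000001
Result 1101001000000001: MSB = 1 → 53761 − 65536 = -11775.
Addends (after negating the subtrahend) have opposite signs, so signed overflow cannot occur.

-11775; no overflow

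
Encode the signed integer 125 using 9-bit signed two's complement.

001111101

125 is non-negative, so write it directly in 9 bits: 001111101.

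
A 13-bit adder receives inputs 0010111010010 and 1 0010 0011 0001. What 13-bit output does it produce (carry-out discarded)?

  0010111010010
+ 1001000110001
= 1100000000011

1100000000011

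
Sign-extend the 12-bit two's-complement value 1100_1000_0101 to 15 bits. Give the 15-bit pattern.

MSB of 110010000101 is 1; replicate it into the new high bits.
111|110010000101 → 111110010000101 (still -891).

111110010000101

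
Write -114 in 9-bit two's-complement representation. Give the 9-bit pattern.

|-114| = 114 = 001110010 in 9 bits.
Invert the bits: 110001101. Add 1: 110001110.
Check: 110001110 reads as 398 − 512 = -114.

110001110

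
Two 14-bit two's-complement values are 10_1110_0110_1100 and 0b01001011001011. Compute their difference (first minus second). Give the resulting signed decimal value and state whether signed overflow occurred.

7073; overflow

10_1110_0110_1100 → 10111001101100 = -4500 (signed)
0b01001011001011 → 01001011001011 = 4811 (signed)
Subtract via negate-and-add: invert 01001011001011 + 1 = 10110100110101 (i.e. -4811).
  10111001101100
+ 10110100110101
= 01101110100001  (discard carry-out 1)
Result 01101110100001: MSB = 0 → value 7073.
Both addends (after negating the subtrahend) are negative but the stored result is non-negative: signed overflow. The true value -4500 − 4811 = -9311 lies outside [-8192, 8191].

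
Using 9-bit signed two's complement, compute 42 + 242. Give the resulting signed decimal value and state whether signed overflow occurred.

-228; overflow

42 → 000101010
242 → 011110010
  000101010
+ 011110010
= 100011100
Result 100011100: MSB = 1 → 284 − 512 = -228.
Both addends are non-negative but the stored result is negative: signed overflow. The true value 42 + 242 = 284 lies outside [-256, 255].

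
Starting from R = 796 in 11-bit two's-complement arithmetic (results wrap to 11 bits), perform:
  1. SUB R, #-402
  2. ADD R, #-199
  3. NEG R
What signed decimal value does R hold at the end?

-999

Start: R = 796 = 01100011100.
R = 796 − (-402) = 1198; wraps to -850 = 10010101110
R = -850 + (-199) = -1049; wraps to 999 = 01111100111
R = −(999) = -999 = 10000011001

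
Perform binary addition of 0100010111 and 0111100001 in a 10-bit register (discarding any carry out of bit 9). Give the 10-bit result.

1011111000

  0100010111
+ 0111100001
= 1011111000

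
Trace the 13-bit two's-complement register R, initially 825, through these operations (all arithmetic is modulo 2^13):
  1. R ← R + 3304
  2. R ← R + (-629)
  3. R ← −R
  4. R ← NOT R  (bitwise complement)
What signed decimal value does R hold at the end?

3499

Start: R = 825 = 0001100111001.
R = 825 + 3304 = 4129; wraps to -4063 = 1000000100001
R = -4063 + (-629) = -4692; wraps to 3500 = 0110110101100
R = −(3500) = -3500 = 1001001010100
R = NOT 1001001010100 = 0110110101011 = 3499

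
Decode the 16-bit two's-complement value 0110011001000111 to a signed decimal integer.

26183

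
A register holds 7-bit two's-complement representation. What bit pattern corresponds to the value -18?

1101110

|-18| = 18 = 0010010 in 7 bits.
Invert the bits: 1101101. Add 1: 1101110.
Check: 1101110 reads as 110 − 128 = -18.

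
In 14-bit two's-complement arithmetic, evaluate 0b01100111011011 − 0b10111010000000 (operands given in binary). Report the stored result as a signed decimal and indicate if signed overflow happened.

0b01100111011011 → 01100111011011 = 6619 (signed)
0b10111010000000 → 10111010000000 = -4480 (signed)
Subtract via negate-and-add: invert 10111010000000 + 1 = 01000110000000 (i.e. 4480).
  01100111011011
+ 01000110000000
= 10101101011011
Result 10101101011011: MSB = 1 → 11099 − 16384 = -5285.
Both addends (after negating the subtrahend) are non-negative but the stored result is negative: signed overflow. The true value 6619 − (-4480) = 11099 lies outside [-8192, 8191].

-5285; overflow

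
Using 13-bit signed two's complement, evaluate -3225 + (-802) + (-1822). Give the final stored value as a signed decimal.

-3225 + (-802) = -4027 (1000001000101)
-4027 + (-1822) = -5849 → wraps to 2343 (0100100100111)

2343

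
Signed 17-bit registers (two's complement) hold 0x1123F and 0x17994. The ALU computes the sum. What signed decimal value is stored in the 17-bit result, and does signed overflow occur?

0x1123F = 10001001000111111 = -60865 (signed)
0x17994 = 10111100110010100 = -34412 (signed)
  10001001000111111
+ 10111100110010100
= 01000101111010011  (discard carry-out 1)
Result 01000101111010011: MSB = 0 → value 35795.
Both addends are negative but the stored result is non-negative: signed overflow. The true value -60865 + (-34412) = -95277 lies outside [-65536, 65535].

35795; overflow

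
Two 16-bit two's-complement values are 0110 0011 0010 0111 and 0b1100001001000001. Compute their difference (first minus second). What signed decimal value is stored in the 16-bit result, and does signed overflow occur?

0110 0011 0010 0111 → 0110001100100111 = 25383 (signed)
0b1100001001000001 → 1100001001000001 = -15807 (signed)
Subtract via negate-and-add: invert 1100001001000001 + 1 = 0011110110111111 (i.e. 15807).
  0110001100100111
+ 0011110110111111
= 1010000011100110
Result 1010000011100110: MSB = 1 → 41190 − 65536 = -24346.
Both addends (after negating the subtrahend) are non-negative but the stored result is negative: signed overflow. The true value 25383 − (-15807) = 41190 lies outside [-32768, 32767].

-24346; overflow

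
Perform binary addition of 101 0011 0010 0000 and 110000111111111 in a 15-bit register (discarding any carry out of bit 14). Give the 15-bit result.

011010100011111

  101001100100000
+ 110000111111111
= 011010100011111  (discard carry-out 1)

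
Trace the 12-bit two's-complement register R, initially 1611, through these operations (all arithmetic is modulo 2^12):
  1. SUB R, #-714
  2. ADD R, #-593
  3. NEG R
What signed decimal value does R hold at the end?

Start: R = 1611 = 011001001011.
R = 1611 − (-714) = 2325; wraps to -1771 = 100100010101
R = -1771 + (-593) = -2364; wraps to 1732 = 011011000100
R = −(1732) = -1732 = 100100111100

-1732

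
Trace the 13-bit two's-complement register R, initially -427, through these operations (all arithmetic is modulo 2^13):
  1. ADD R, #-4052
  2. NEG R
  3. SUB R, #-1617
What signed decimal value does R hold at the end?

Start: R = -427 = 1111001010101.
R = -427 + (-4052) = -4479; wraps to 3713 = 0111010000001
R = −(3713) = -3713 = 1000101111111
R = -3713 − (-1617) = -2096 = 1011111010000

-2096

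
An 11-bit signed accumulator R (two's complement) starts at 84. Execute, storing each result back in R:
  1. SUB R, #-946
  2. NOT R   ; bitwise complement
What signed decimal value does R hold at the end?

1017

Start: R = 84 = 00001010100.
R = 84 − (-946) = 1030; wraps to -1018 = 10000000110
R = NOT 10000000110 = 01111111001 = 1017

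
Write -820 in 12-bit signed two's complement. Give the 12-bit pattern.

110011001100

|-820| = 820 = 001100110100 in 12 bits.
Invert the bits: 110011001011. Add 1: 110011001100.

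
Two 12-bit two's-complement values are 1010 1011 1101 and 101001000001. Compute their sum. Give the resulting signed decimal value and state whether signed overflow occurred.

1010 1011 1101 → 101010111101 = -1347 (signed)
101001000001 = -1471 (signed)
  101010111101
+ 101001000001
= 010011111110  (discard carry-out 1)
Result 010011111110: MSB = 0 → value 1278.
Both addends are negative but the stored result is non-negative: signed overflow. The true value -1347 + (-1471) = -2818 lies outside [-2048, 2047].

1278; overflow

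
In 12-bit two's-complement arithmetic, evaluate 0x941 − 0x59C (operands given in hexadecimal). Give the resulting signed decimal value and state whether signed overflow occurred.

933; overflow

0x941 = 100101000001 = -1727 (signed)
0x59C = 010110011100 = 1436 (signed)
Subtract via negate-and-add: invert 010110011100 + 1 = 101001100100 (i.e. -1436).
  100101000001
+ 101001100100
= 001110100101  (discard carry-out 1)
Result 001110100101: MSB = 0 → value 933.
Both addends (after negating the subtrahend) are negative but the stored result is non-negative: signed overflow. The true value -1727 − 1436 = -3163 lies outside [-2048, 2047].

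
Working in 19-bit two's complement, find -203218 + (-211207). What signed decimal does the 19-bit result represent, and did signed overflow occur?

109863; overflow

-203218 → 1001110011000101110
-211207 → 1001100011011111001
  1001110011000101110
+ 1001100011011111001
= 0011010110100100111  (discard carry-out 1)
Result 0011010110100100111: MSB = 0 → value 109863.
Both addends are negative but the stored result is non-negative: signed overflow. The true value -203218 + (-211207) = -414425 lies outside [-262144, 262143].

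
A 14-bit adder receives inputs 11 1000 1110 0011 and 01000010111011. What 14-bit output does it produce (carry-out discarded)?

00100110011110

  11100011100011
+ 01000010111011
= 00100110011110  (discard carry-out 1)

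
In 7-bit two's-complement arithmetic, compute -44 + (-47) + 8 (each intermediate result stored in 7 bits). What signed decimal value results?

45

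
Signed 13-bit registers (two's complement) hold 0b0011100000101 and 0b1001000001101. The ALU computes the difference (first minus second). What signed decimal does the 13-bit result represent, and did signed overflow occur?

0b0011100000101 → 0011100000101 = 1797 (signed)
0b1001000001101 → 1001000001101 = -3571 (signed)
Subtract via negate-and-add: invert 1001000001101 + 1 = 0110111110011 (i.e. 3571).
  0011100000101
+ 0110111110011
= 1010011111000
Result 1010011111000: MSB = 1 → 5368 − 8192 = -2824.
Both addends (after negating the subtrahend) are non-negative but the stored result is negative: signed overflow. The true value 1797 − (-3571) = 5368 lies outside [-4096, 4095].

-2824; overflow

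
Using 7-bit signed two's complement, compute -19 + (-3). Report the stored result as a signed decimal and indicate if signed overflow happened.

-22; no overflow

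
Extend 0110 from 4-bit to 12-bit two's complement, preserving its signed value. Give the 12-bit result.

000000000110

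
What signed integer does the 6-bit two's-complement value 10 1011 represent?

-21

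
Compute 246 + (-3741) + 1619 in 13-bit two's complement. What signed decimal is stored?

246 + (-3741) = -3495 (1001001011001)
-3495 + 1619 = -1876 (1100010101100)

-1876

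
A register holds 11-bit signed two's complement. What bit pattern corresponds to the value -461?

|-461| = 461 = 00111001101 in 11 bits.
Invert the bits: 11000110010. Add 1: 11000110011.

11000110011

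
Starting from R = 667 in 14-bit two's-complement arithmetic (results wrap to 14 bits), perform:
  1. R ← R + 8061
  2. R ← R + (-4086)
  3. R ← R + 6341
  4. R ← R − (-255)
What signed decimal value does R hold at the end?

-5146

Start: R = 667 = 00001010011011.
R = 667 + 8061 = 8728; wraps to -7656 = 10001000011000
R = -7656 + (-4086) = -11742; wraps to 4642 = 01001000100010
R = 4642 + 6341 = 10983; wraps to -5401 = 10101011100111
R = -5401 − (-255) = -5146 = 10101111100110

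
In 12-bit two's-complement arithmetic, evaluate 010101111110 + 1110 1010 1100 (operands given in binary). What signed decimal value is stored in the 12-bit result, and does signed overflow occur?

1066; no overflow

010101111110 = 1406 (signed)
1110 1010 1100 → 111010101100 = -340 (signed)
  010101111110
+ 111010101100
= 010000101010  (discard carry-out 1)
Result 010000101010: MSB = 0 → value 1066.
Addends have opposite signs, so signed overflow cannot occur.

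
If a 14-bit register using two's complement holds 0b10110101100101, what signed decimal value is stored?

-4763

MSB is 1, so the value is negative.
Unsigned reading: 11621. Subtract 2^14 = 16384: 11621 − 16384 = -4763.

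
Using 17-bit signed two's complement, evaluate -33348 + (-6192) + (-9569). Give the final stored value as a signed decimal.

-49109

-33348 + (-6192) = -39540 (10110010110001100)
-39540 + (-9569) = -49109 (10100000000101011)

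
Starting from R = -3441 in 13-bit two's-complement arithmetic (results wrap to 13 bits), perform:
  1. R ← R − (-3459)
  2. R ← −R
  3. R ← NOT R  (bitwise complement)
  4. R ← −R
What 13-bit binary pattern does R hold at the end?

Start: R = -3441 = 1001010001111.
R = -3441 − (-3459) = 18 = 0000000010010
R = −(18) = -18 = 1111111101110
R = NOT 1111111101110 = 0000000010001 = 17
R = −(17) = -17 = 1111111101111

1111111101111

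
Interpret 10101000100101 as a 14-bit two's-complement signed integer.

-5595

MSB is 1, so the value is negative.
Invert: 01010111011010. Add 1: 01010111011011 = 5595. So the value is −5595.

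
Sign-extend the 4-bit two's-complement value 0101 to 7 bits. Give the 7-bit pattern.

0000101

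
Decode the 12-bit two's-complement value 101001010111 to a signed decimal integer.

-1449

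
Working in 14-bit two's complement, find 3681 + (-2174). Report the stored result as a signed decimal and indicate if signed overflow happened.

3681 → 00111001100001
-2174 → 11011110000010
  00111001100001
+ 11011110000010
= 00010111100011  (discard carry-out 1)
Result 00010111100011: MSB = 0 → value 1507.
Addends have opposite signs, so signed overflow cannot occur.

1507; no overflow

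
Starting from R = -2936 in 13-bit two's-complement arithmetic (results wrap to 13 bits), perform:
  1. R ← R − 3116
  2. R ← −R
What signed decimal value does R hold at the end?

-2140

Start: R = -2936 = 1010010001000.
R = -2936 − 3116 = -6052; wraps to 2140 = 0100001011100
R = −(2140) = -2140 = 1011110100100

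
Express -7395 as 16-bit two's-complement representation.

1110001100011101

|-7395| = 7395 = 0001110011100011 in 16 bits.
Invert the bits: 1110001100011100. Add 1: 1110001100011101.
Check: 1110001100011101 reads as 58141 − 65536 = -7395.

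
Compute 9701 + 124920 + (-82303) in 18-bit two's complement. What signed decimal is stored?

52318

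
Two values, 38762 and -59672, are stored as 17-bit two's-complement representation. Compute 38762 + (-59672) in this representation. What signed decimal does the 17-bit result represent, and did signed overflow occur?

-20910; no overflow

38762 → 01001011101101010
-59672 → 10001011011101000
  01001011101101010
+ 10001011011101000
= 11010111001010010
Result 11010111001010010: MSB = 1 → 110162 − 131072 = -20910.
Addends have opposite signs, so signed overflow cannot occur.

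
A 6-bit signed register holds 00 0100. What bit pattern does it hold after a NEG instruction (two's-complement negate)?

111100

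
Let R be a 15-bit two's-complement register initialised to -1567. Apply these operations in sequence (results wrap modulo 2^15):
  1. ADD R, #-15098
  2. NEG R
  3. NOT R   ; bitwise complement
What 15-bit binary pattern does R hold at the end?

011111011100110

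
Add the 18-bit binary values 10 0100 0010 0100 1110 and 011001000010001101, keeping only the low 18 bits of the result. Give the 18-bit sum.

111101001011011011

  100100001001001110
+ 011001000010001101
= 111101001011011011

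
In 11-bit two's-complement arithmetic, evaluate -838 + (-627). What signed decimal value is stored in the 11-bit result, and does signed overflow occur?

583; overflow

-838 → 10010111010
-627 → 10110001101
  10010111010
+ 10110001101
= 01001000111  (discard carry-out 1)
Result 01001000111: MSB = 0 → value 583.
Both addends are negative but the stored result is non-negative: signed overflow. The true value -838 + (-627) = -1465 lies outside [-1024, 1023].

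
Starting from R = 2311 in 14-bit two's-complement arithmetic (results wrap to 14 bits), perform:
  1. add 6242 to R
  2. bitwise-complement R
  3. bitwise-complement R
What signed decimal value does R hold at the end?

-7831

Start: R = 2311 = 00100100000111.
R = 2311 + 6242 = 8553; wraps to -7831 = 10000101101001
R = NOT 10000101101001 = 01111010010110 = 7830
R = NOT 01111010010110 = 10000101101001 = -7831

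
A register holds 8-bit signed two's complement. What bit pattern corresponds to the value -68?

10111100

|-68| = 68 = 01000100 in 8 bits.
Invert the bits: 10111011. Add 1: 10111100.
Check: 10111100 reads as 188 − 256 = -68.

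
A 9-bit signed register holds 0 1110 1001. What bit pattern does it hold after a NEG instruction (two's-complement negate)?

100010111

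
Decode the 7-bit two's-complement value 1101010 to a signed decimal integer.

-22

MSB is 1, so the value is negative.
Invert: 0010101. Add 1: 0010110 = 22. So the value is −22.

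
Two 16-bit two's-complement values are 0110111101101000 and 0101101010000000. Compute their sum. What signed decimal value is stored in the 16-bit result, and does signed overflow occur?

-13848; overflow

0110111101101000 = 28520 (signed)
0101101010000000 = 23168 (signed)
  0110111101101000
+ 0101101010000000
= 1100100111101000
Result 1100100111101000: MSB = 1 → 51688 − 65536 = -13848.
Both addends are non-negative but the stored result is negative: signed overflow. The true value 28520 + 23168 = 51688 lies outside [-32768, 32767].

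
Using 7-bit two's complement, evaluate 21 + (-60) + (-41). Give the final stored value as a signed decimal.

21 + (-60) = -39 (1011001)
-39 + (-41) = -80 → wraps to 48 (0110000)

48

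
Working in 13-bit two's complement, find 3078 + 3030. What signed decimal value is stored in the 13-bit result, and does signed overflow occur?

-2084; overflow

3078 → 0110000000110
3030 → 0101111010110
  0110000000110
+ 0101111010110
= 1011111011100
Result 1011111011100: MSB = 1 → 6108 − 8192 = -2084.
Both addends are non-negative but the stored result is negative: signed overflow. The true value 3078 + 3030 = 6108 lies outside [-4096, 4095].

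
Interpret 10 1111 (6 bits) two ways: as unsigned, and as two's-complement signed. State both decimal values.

unsigned = 47, signed = -17

Unsigned: 101111 = 47.
Signed: MSB=1 → 47 − 64 = -17.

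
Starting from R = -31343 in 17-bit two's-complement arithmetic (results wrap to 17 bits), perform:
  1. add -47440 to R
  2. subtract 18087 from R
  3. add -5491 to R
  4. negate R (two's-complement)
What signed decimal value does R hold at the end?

-28711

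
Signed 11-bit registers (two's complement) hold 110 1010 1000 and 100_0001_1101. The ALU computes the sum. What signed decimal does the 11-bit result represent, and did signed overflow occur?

709; overflow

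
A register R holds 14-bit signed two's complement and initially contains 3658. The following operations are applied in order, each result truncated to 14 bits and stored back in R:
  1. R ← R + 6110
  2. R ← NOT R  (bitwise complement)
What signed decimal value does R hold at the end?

6615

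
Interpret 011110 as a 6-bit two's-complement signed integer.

30

MSB is 0, so the value is non-negative: 011110 = 30.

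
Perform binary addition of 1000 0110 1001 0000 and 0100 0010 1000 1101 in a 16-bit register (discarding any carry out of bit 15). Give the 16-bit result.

1100100100011101

  1000011010010000
+ 0100001010001101
= 1100100100011101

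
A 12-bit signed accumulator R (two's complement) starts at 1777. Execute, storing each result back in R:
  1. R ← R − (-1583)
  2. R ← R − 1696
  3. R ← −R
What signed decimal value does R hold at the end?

-1664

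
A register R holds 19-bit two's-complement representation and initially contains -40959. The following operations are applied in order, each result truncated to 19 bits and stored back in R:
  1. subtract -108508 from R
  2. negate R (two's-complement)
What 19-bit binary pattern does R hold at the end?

1101111100000100011

Start: R = -40959 = 1110110000000000001.
R = -40959 − (-108508) = 67549 = 0010000011111011101
R = −(67549) = -67549 = 1101111100000100011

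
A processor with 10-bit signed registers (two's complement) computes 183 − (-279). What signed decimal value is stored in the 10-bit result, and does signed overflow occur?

462; no overflow

183 → 0010110111
-279 → 1011101001
Subtract via negate-and-add: invert 1011101001 + 1 = 0100010111 (i.e. 279).
  0010110111
+ 0100010111
= 0111001110
Result 0111001110: MSB = 0 → value 462.
Both addends (after negating the subtrahend) are non-negative and so is the stored result: no signed overflow.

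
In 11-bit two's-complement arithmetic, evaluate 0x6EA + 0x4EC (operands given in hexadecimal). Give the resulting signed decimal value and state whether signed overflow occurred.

0x6EA = 11011101010 = -278 (signed)
0x4EC = 10011101100 = -788 (signed)
  11011101010
+ 10011101100
= 01111010110  (discard carry-out 1)
Result 01111010110: MSB = 0 → value 982.
Both addends are negative but the stored result is non-negative: signed overflow. The true value -278 + (-788) = -1066 lies outside [-1024, 1023].

982; overflow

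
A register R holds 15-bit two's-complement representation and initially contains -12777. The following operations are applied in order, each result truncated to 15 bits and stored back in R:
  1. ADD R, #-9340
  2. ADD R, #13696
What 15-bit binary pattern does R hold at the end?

101111100011011

Start: R = -12777 = 100111000010111.
R = -12777 + (-9340) = -22117; wraps to 10651 = 010100110011011
R = 10651 + 13696 = 24347; wraps to -8421 = 101111100011011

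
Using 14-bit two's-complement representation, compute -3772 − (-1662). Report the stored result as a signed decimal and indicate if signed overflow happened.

-2110; no overflow

-3772 → 11000101000100
-1662 → 11100110000010
Subtract via negate-and-add: invert 11100110000010 + 1 = 00011001111110 (i.e. 1662).
  11000101000100
+ 00011001111110
= 11011111000010
Result 11011111000010: MSB = 1 → 14274 − 16384 = -2110.
Addends (after negating the subtrahend) have opposite signs, so signed overflow cannot occur.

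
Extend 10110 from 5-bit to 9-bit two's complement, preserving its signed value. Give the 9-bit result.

MSB of 10110 is 1; replicate it into the new high bits.
1111|10110 → 111110110 (still -10).

111110110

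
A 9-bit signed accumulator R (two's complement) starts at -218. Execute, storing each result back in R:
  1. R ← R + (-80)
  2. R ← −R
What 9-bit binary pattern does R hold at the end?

Start: R = -218 = 100100110.
R = -218 + (-80) = -298; wraps to 214 = 011010110
R = −(214) = -214 = 100101010

100101010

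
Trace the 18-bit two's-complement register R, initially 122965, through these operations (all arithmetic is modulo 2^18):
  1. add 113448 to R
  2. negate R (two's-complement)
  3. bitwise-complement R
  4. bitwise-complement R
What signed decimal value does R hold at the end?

Start: R = 122965 = 011110000001010101.
R = 122965 + 113448 = 236413; wraps to -25731 = 111001101101111101
R = −(-25731) = 25731 = 000110010010000011
R = NOT 000110010010000011 = 111001101101111100 = -25732
R = NOT 111001101101111100 = 000110010010000011 = 25731

25731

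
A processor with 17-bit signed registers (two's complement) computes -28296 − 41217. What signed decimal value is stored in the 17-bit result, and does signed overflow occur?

61559; overflow

-28296 → 11001000101111000
41217 → 01010000100000001
Subtract via negate-and-add: invert 01010000100000001 + 1 = 10101111011111111 (i.e. -41217).
  11001000101111000
+ 10101111011111111
= 01111000001110111  (discard carry-out 1)
Result 01111000001110111: MSB = 0 → value 61559.
Both addends (after negating the subtrahend) are negative but the stored result is non-negative: signed overflow. The true value -28296 − 41217 = -69513 lies outside [-65536, 65535].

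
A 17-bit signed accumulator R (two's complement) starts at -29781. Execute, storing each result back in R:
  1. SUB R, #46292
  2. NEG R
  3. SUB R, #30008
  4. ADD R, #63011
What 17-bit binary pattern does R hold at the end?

11010101000010100

Start: R = -29781 = 11000101110101011.
R = -29781 − 46292 = -76073; wraps to 54999 = 01101011011010111
R = −(54999) = -54999 = 10010100100101001
R = -54999 − 30008 = -85007; wraps to 46065 = 01011001111110001
R = 46065 + 63011 = 109076; wraps to -21996 = 11010101000010100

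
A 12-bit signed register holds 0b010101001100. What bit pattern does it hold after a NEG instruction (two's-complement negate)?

101010110100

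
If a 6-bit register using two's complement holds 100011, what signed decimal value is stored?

-29

MSB is 1, so the value is negative.
Invert: 011100. Add 1: 011101 = 29. So the value is −29.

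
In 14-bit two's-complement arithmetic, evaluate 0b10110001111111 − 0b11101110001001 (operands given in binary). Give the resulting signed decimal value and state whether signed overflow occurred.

-3850; no overflow

0b10110001111111 → 10110001111111 = -4993 (signed)
0b11101110001001 → 11101110001001 = -1143 (signed)
Subtract via negate-and-add: invert 11101110001001 + 1 = 00010001110111 (i.e. 1143).
  10110001111111
+ 00010001110111
= 11000011110110
Result 11000011110110: MSB = 1 → 12534 − 16384 = -3850.
Addends (after negating the subtrahend) have opposite signs, so signed overflow cannot occur.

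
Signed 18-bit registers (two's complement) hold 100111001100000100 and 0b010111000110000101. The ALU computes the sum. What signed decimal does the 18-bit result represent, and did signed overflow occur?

100111001100000100 = -101628 (signed)
0b010111000110000101 → 010111000110000101 = 94597 (signed)
  100111001100000100
+ 010111000110000101
= 111110010010001001
Result 111110010010001001: MSB = 1 → 255113 − 262144 = -7031.
Addends have opposite signs, so signed overflow cannot occur.

-7031; no overflow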